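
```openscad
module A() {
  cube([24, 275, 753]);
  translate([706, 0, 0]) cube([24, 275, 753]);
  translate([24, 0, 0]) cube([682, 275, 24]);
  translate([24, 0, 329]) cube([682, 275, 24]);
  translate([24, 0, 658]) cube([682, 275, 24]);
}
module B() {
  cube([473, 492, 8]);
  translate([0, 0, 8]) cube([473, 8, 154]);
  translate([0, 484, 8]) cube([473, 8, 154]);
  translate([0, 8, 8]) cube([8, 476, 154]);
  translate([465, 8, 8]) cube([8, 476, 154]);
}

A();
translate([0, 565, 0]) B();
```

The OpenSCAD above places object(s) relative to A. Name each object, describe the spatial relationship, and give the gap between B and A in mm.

The open box's nearest face is 290 mm from the bookshelf's +y face.

A is a bookshelf. B is an open box. The open box is on the floor beside the bookshelf on its +y side. The gap between the open box and the bookshelf is 290 mm.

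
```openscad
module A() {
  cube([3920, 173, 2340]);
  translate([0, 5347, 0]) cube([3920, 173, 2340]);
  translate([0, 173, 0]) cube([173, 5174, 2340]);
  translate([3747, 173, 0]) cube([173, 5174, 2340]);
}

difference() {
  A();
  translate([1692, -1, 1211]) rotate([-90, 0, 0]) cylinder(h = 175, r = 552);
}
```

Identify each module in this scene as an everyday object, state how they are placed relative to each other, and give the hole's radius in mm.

A is a house frame. The house frame has a circular hole through its front wall. The hole's radius is 552 mm.

The subtracted cylinder has r = 552 mm.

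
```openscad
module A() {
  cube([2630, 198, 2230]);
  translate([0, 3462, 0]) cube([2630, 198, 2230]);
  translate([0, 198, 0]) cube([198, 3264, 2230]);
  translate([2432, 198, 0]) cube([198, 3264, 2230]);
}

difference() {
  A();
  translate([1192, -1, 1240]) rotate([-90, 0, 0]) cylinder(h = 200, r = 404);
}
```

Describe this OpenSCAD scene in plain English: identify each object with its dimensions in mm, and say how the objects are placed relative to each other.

A is the wall frame of a small rectangular building: four walls, each 2230 mm tall and 198 mm thick, enclosing a footprint 2630 mm (x) by 3660 mm (y) outside-to-outside, with no floor or roof. The front and back walls (the −y and +y sides) span the full width; the two side walls fit between them.

The house frame has a circular hole of radius 404 mm through its front wall, centred at (x = 1192, z = 1240).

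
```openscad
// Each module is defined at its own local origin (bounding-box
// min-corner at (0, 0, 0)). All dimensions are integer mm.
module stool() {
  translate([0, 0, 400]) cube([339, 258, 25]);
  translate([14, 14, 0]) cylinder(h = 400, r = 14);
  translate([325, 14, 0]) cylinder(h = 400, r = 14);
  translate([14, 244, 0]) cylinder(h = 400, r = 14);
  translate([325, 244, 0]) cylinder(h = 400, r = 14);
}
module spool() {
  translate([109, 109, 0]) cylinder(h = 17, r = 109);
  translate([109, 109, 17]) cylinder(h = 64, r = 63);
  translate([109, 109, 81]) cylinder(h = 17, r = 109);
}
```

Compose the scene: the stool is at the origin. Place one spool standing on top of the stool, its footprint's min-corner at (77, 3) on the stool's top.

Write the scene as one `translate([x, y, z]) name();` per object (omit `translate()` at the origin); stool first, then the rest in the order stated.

stool();
translate([77, 3, 425]) spool();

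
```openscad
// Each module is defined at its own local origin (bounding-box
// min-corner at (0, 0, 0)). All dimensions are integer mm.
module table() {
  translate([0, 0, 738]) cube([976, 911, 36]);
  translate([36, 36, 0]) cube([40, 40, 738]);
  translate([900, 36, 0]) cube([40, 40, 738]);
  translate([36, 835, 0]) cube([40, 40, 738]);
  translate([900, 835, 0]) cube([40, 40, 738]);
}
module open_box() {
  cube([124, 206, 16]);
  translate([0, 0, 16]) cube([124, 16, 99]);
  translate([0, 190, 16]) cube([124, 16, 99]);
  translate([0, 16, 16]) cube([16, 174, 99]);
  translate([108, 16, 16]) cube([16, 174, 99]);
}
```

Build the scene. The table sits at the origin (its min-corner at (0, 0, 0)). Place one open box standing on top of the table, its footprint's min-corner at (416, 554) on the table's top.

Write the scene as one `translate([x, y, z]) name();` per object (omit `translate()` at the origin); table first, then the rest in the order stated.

table();
translate([416, 554, 774]) open_box();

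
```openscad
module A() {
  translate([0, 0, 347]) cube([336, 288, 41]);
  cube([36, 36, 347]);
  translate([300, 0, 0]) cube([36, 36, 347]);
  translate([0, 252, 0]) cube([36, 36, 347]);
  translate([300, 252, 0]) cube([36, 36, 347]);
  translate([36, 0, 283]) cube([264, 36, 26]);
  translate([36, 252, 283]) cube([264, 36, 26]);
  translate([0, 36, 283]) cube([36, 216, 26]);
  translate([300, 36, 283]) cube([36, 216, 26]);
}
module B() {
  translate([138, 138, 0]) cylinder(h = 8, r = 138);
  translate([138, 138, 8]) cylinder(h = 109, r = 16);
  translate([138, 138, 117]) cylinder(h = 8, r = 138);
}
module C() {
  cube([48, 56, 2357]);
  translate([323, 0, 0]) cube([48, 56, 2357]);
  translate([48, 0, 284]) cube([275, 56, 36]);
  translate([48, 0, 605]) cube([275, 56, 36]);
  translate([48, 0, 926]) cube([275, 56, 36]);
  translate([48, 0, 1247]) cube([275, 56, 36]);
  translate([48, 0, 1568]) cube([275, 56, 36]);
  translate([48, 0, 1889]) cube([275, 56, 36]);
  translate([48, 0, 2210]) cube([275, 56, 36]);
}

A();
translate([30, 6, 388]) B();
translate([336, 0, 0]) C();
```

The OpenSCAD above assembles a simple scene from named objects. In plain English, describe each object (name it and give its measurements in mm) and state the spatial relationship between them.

A is a four-legged stool. The seat is a 336×288×41 mm slab whose top surface is at z = 388 mm; four square legs, each 36×36 mm in cross-section, run from the floor (z = 0) to the underside of the seat, each flush with a corner of the seat. Four stretchers, 36 mm wide and 26 mm tall, connect adjacent legs with their undersides at z = 283 mm, each running between the inner faces of the legs it joins and aligned with the legs' outer faces on the other axis.

B is a spool: two coaxial disc flanges of radius 138 mm and thickness 8 mm, joined by a core cylinder of radius 16 mm and height 109 mm. The lower flange rests on z = 0 and the three cylinders share a vertical axis.

C is a straight ladder. Two 48×56 mm vertical rails, 2357 mm tall, stand 371 mm apart (outside-to-outside) with their front faces coplanar on the −y side. 7 rungs, each 56 mm deep and 36 mm tall, span between the inner faces of the rails, front faces flush with the rails. The lowest rung's underside is at z = 284 mm and rungs are spaced 321 mm apart (underside to underside).

The spool is on top of the stool, centred. The ladder is against the stool's +x side, with their −y faces flush.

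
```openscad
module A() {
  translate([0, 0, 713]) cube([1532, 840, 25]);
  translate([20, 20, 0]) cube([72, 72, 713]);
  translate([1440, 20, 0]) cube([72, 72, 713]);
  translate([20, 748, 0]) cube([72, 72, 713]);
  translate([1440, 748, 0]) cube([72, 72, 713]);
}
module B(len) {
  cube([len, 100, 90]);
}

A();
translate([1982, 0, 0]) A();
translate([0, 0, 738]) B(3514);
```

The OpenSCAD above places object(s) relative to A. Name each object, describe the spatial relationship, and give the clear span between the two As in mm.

A is a table. B is a beam. A beam spans the tops of two tables. The clear span between the two tables is 450 mm.

Second table starts at x = 1982; first ends at x = 1532; clear span = 1982 − 1532 = 450 mm.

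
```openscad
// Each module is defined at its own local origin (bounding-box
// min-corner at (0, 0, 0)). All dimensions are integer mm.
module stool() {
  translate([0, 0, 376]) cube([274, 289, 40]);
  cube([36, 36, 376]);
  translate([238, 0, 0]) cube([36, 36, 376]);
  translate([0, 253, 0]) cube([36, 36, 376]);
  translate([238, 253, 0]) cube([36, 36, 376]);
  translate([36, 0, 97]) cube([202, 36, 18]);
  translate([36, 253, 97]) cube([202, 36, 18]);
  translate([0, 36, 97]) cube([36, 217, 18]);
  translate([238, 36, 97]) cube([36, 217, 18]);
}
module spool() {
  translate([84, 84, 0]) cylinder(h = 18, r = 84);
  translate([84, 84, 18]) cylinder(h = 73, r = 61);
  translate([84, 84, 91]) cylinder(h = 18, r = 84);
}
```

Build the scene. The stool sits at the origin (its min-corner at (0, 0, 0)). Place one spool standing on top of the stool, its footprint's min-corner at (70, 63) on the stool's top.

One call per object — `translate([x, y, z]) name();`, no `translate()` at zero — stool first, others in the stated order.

stool();
translate([70, 63, 416]) spool();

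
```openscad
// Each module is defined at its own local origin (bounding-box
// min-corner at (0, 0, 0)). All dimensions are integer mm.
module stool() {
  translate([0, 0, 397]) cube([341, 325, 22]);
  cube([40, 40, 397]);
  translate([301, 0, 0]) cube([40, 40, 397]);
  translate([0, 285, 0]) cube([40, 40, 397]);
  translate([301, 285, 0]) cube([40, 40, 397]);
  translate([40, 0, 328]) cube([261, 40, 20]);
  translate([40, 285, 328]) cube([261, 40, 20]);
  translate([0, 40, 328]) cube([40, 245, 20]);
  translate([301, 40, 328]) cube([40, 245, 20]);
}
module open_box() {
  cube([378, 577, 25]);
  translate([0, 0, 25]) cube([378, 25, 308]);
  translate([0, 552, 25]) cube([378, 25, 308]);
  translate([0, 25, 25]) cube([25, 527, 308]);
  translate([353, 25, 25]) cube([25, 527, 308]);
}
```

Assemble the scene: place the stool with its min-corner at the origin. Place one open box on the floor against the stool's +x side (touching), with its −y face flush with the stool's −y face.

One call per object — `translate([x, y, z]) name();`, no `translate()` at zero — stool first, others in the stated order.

stool();
translate([341, 0, 0]) open_box();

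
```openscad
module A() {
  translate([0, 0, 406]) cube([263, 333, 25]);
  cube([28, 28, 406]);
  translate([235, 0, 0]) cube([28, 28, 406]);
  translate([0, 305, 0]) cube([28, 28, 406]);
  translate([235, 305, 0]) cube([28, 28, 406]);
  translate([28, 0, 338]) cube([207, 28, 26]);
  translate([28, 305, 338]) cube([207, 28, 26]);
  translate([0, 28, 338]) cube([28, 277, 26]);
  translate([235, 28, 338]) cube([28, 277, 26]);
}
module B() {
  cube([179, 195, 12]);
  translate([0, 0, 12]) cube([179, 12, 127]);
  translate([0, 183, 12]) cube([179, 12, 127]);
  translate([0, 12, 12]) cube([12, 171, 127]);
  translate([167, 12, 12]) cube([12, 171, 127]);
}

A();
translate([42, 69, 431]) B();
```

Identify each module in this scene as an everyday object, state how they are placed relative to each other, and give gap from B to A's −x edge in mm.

The open box's min-x is at 42; the stool's min-x is 0; gap = 42 mm.

A is a stool. B is an open box. The open box is on top of the stool, centred. The gap from the open box to the stool's −x edge is 42 mm.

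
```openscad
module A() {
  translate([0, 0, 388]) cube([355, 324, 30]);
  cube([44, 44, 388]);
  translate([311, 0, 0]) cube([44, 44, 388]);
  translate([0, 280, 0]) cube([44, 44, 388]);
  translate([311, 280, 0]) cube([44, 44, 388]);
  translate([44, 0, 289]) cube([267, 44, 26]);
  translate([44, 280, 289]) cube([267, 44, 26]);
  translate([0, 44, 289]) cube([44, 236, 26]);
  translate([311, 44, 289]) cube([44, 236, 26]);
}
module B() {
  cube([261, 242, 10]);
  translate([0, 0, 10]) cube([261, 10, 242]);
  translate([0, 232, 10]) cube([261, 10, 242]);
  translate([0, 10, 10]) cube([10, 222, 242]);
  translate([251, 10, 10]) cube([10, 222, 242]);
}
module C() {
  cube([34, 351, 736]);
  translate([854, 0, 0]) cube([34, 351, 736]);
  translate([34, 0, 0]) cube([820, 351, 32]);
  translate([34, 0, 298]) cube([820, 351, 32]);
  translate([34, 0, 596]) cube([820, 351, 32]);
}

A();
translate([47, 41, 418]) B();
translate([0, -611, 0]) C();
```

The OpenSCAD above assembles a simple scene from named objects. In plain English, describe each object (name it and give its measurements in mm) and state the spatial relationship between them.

A is a simple wooden stool: a rectangular seat 355 mm (x) by 324 mm (y), 30 mm thick, top face at z = 418 mm, on four square legs, each 44×44 mm in cross-section. The legs rest on z = 0, each flush with a corner of the seat. Four stretchers, 44 mm wide and 26 mm tall, connect adjacent legs with their undersides at z = 289 mm, each running between the inner faces of the legs it joins and aligned with the legs' outer faces on the other axis.

B is an open-topped rectangular box: outside dimensions 261×242×252 mm, with a uniform wall and base thickness of 10 mm. The base is a full 261×242 slab on the floor; four walls sit on top of the base. The front and back walls (the −y and +y sides) span the full width; the two side walls fit between them.

C is a bookshelf 888 mm wide overall, 351 mm deep and 736 mm tall. The two sides are 34 mm thick vertical panels. 3 horizontal shelves of 32 mm thickness span between the inner faces of the sides; the lowest shelf sits on the floor and shelves are stacked with a clear vertical gap of 266 mm between each pair.

The open box is on top of the stool, centred. The bookshelf is on the floor beside the stool on its −y side.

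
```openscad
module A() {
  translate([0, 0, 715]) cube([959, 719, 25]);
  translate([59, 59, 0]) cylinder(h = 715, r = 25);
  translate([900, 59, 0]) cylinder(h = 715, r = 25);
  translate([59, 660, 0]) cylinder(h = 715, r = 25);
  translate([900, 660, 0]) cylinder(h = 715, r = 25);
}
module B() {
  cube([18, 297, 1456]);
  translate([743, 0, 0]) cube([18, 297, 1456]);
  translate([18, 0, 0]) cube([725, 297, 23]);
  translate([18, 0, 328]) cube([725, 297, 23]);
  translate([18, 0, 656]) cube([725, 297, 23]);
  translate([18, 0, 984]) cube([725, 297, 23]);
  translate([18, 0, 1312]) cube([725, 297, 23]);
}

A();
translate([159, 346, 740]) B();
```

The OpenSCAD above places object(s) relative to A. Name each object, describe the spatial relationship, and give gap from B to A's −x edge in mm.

A is a table. B is a bookshelf. The bookshelf is on top of the table. The gap from the bookshelf to the table's −x edge is 159 mm.

The bookshelf's min-x is at 159; the table's min-x is 0; gap = 159 mm.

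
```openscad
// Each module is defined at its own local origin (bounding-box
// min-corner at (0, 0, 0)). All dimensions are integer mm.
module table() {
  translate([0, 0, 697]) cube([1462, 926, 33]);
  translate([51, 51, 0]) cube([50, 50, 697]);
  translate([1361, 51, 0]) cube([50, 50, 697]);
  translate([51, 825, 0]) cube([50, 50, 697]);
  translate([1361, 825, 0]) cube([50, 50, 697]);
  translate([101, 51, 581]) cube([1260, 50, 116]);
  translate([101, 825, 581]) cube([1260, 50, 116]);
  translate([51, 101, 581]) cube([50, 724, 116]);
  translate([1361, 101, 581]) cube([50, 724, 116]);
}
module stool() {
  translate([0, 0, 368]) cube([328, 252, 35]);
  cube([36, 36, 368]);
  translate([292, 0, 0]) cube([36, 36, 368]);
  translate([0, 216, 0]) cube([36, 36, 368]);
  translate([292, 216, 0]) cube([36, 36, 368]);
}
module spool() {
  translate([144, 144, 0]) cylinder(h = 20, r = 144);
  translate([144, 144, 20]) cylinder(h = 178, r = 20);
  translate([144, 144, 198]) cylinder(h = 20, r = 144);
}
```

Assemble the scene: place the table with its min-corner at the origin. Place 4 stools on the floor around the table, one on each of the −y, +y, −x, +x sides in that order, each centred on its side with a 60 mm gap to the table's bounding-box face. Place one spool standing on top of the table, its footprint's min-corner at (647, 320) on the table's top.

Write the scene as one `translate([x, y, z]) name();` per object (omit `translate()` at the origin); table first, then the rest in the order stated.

table();
translate([567, -312, 0]) stool();
translate([567, 986, 0]) stool();
translate([-388, 337, 0]) stool();
translate([1522, 337, 0]) stool();
translate([647, 320, 730]) spool();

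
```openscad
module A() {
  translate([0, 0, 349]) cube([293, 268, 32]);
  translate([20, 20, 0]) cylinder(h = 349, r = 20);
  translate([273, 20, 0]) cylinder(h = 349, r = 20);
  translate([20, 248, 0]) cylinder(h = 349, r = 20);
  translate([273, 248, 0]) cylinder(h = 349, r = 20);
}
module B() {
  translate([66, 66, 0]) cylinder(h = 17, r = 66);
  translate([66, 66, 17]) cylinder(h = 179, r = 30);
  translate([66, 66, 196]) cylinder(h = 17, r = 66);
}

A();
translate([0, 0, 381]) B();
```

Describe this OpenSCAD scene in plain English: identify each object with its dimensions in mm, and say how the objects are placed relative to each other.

A is a four-legged stool. The seat is a 293×268×32 mm slab whose top surface is at z = 381 mm; four round legs, each 40 mm in diameter, run from the floor (z = 0) to the underside of the seat, each leg's axis is inset half a diameter from the nearest pair of seat edges (so the leg's bounding box is flush with the corner).

B is a spool: two coaxial disc flanges of radius 66 mm and thickness 17 mm, joined by a core cylinder of radius 30 mm and height 179 mm. The lower flange rests on z = 0 and the three cylinders share a vertical axis.

The spool is on top of the stool.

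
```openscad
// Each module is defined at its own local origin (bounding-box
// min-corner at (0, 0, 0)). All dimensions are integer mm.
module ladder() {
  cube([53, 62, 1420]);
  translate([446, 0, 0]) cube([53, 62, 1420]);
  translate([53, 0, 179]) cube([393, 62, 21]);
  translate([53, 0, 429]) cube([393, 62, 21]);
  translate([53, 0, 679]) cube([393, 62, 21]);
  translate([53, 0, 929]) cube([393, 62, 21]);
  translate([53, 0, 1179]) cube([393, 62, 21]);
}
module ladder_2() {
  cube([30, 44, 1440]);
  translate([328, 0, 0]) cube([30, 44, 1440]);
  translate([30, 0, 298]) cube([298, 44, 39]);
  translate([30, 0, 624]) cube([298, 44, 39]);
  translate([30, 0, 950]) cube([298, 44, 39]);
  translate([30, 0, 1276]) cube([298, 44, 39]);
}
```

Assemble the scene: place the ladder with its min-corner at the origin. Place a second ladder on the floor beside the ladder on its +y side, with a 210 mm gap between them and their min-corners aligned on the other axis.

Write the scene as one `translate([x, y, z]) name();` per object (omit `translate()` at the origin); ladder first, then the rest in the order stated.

ladder();
translate([0, 272, 0]) ladder_2();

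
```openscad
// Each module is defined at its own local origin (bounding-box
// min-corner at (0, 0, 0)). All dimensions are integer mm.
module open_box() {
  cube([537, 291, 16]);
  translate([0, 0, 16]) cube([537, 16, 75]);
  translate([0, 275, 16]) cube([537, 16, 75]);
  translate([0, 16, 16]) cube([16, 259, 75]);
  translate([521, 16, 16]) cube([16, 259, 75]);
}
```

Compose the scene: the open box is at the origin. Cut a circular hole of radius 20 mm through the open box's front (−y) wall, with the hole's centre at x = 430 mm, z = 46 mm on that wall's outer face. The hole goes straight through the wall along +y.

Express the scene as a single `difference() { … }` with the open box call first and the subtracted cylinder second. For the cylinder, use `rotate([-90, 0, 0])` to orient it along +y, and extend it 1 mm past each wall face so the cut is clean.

difference() {
  open_box();
  translate([430, -1, 46]) rotate([-90, 0, 0]) cylinder(h = 18, r = 20);
}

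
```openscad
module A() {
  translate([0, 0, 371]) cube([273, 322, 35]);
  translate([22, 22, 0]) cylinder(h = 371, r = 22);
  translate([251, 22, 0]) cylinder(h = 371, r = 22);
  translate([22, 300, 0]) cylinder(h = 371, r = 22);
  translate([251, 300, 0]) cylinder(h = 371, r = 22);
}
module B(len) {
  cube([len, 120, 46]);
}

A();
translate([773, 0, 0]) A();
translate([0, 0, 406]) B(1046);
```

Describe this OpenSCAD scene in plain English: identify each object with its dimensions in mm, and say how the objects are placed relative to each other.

A is a four-legged stool. The seat is 273×322 mm, 35 mm thick, top at z = 406 mm. It stands on four round legs, each 44 mm in diameter, from z = 0 to the seat underside, each leg's axis is inset half a diameter from the nearest pair of seat edges (so the leg's bounding box is flush with the corner).

B is a rectangular beam 1046 mm long (x), 120 mm deep (y), 46 mm thick (z).

The beam spans the tops of two stools placed 500 mm apart, resting at z = 406 mm.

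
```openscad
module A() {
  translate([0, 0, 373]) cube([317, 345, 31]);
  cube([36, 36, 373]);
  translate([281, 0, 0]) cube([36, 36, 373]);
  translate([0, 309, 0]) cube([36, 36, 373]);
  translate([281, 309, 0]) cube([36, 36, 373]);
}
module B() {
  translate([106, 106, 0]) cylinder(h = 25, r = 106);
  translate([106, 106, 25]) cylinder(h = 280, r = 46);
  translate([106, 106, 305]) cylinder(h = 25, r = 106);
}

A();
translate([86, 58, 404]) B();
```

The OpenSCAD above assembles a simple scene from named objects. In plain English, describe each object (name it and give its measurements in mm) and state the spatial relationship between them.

A is a four-legged stool. The seat is 317×345 mm, 31 mm thick, top at z = 404 mm. It stands on four square legs, each 36×36 mm in cross-section, from z = 0 to the seat underside, each flush with a corner of the seat.

B is a spool: two coaxial disc flanges of radius 106 mm and thickness 25 mm, joined by a core cylinder of radius 46 mm and height 280 mm. The lower flange rests on z = 0 and the three cylinders share a vertical axis.

The spool is on top of the stool.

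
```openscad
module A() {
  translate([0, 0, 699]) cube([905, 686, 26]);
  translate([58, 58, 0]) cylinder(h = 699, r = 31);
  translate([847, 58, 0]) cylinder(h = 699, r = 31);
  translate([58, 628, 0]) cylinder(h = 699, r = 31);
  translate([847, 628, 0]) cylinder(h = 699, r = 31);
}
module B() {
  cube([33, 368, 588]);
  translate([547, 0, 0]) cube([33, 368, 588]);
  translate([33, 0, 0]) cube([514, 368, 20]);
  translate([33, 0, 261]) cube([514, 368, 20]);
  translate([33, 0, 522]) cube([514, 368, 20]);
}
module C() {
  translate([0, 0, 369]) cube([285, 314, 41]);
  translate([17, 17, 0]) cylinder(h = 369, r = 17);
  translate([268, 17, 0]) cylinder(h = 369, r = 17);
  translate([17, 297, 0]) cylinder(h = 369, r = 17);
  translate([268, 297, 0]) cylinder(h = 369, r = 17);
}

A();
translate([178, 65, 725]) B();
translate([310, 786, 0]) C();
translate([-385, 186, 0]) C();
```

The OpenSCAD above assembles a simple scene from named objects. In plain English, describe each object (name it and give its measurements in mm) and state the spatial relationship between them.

A is a table: top 905 mm (x) × 686 mm (y), 26 mm thick, upper face at z = 725 mm, on four round legs of 62 mm diameter, each leg's bounding box inset 27 mm from the nearest pair of top edges, running from z = 0 to the bottom of the top.

B is a bookshelf 580 mm wide overall, 368 mm deep and 588 mm tall. The two sides are 33 mm thick vertical panels. 3 horizontal shelves of 20 mm thickness span between the inner faces of the sides; the lowest shelf sits on the floor and shelves are stacked with a clear vertical gap of 241 mm between each pair.

C is a simple wooden stool: a rectangular seat 285 mm (x) by 314 mm (y), 41 mm thick, top face at z = 410 mm, on four round legs, each 34 mm in diameter. The legs rest on z = 0, each leg's axis is inset half a diameter from the nearest pair of seat edges (so the leg's bounding box is flush with the corner).

The bookshelf is on top of the table. Two stools sit around the table at the +y, −x sides.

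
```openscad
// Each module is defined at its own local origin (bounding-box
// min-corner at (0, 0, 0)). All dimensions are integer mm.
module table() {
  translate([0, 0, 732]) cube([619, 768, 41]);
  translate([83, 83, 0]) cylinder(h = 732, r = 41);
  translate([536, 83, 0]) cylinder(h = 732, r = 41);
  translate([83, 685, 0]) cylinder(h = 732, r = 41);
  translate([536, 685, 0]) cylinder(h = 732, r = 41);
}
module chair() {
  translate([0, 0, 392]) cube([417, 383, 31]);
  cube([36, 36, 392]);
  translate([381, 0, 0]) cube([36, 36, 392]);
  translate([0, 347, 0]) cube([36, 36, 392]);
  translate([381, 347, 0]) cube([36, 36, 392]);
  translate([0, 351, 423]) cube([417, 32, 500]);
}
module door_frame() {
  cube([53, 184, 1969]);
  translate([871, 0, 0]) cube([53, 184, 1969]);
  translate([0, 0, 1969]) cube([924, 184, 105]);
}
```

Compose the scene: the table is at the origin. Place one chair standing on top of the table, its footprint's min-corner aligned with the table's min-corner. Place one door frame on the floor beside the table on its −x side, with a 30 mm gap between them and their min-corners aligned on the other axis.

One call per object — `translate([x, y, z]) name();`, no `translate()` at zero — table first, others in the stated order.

table();
translate([0, 0, 773]) chair();
translate([-954, 0, 0]) door_frame();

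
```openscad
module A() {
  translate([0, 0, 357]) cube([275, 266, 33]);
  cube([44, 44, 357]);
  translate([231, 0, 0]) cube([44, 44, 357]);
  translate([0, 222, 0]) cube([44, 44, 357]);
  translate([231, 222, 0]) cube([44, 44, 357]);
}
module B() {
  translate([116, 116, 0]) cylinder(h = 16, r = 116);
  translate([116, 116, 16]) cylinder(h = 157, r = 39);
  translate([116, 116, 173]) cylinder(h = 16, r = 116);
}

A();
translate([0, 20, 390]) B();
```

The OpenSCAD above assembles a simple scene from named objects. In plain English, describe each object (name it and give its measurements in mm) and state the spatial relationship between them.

A is a four-legged stool. The seat is 275×266 mm, 33 mm thick, top at z = 390 mm. It stands on four square legs, each 44×44 mm in cross-section, from z = 0 to the seat underside, each flush with a corner of the seat.

B is a spool: two coaxial disc flanges of radius 116 mm and thickness 16 mm, joined by a core cylinder of radius 39 mm and height 157 mm. The lower flange rests on z = 0 and the three cylinders share a vertical axis.

The spool is on top of the stool.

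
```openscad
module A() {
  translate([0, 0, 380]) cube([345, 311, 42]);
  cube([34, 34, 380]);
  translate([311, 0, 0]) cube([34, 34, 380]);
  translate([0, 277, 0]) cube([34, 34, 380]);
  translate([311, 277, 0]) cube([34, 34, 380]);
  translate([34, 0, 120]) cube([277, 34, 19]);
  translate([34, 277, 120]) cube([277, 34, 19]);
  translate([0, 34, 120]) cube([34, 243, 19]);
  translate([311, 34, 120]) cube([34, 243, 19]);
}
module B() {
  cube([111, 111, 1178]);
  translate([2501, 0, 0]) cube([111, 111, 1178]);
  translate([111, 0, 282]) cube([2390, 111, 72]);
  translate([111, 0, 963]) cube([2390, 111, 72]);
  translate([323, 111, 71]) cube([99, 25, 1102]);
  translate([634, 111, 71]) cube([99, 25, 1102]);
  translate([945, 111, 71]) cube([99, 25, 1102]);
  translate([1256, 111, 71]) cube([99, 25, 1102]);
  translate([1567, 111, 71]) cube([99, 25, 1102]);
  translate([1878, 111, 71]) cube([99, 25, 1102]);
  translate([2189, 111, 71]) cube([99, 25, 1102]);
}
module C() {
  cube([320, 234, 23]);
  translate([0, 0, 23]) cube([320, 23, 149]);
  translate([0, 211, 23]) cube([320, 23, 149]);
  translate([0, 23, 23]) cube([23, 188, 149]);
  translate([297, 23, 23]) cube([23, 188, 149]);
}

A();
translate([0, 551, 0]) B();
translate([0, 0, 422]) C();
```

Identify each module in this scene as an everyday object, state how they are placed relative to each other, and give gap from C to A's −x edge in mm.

The open box's min-x is at 0; the stool's min-x is 0; gap = 0 mm.

A is a stool. B is a fence section. C is an open box. The fence section is on the floor beside the stool on its +y side. The open box is on top of the stool. The gap from the open box to the stool's −x edge is 0 mm.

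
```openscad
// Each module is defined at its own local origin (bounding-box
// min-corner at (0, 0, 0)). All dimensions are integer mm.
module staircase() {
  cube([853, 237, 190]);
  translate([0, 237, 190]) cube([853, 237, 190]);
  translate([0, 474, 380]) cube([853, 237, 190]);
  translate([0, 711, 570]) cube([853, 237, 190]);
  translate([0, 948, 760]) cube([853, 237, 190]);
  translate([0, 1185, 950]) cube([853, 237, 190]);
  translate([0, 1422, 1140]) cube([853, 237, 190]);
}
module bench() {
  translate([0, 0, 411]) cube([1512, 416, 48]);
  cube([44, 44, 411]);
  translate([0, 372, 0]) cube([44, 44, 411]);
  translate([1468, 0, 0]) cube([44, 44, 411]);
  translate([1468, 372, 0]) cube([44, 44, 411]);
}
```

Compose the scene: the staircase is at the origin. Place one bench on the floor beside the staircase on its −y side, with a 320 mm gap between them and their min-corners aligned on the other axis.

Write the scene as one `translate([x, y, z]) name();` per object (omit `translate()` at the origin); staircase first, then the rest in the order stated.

staircase();
translate([0, -736, 0]) bench();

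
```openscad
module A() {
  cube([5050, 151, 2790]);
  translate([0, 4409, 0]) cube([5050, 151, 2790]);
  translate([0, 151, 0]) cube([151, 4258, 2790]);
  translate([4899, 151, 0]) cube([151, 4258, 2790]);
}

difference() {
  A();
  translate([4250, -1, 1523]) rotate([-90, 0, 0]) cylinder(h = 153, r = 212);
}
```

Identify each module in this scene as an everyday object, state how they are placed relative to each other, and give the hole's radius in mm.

A is a house frame. The house frame has a circular hole through its front wall. The hole's radius is 212 mm.

The subtracted cylinder has r = 212 mm.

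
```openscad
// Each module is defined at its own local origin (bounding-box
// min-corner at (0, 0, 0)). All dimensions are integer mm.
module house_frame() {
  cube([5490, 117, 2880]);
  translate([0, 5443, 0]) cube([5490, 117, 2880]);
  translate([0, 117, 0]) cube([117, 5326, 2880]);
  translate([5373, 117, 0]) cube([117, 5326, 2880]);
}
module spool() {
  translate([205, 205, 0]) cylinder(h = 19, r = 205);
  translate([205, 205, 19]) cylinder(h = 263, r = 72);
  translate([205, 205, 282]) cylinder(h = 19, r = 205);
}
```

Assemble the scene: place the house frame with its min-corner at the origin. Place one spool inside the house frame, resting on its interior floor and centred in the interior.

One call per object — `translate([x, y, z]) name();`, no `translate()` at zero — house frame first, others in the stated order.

house_frame();
translate([2540, 2575, 0]) spool();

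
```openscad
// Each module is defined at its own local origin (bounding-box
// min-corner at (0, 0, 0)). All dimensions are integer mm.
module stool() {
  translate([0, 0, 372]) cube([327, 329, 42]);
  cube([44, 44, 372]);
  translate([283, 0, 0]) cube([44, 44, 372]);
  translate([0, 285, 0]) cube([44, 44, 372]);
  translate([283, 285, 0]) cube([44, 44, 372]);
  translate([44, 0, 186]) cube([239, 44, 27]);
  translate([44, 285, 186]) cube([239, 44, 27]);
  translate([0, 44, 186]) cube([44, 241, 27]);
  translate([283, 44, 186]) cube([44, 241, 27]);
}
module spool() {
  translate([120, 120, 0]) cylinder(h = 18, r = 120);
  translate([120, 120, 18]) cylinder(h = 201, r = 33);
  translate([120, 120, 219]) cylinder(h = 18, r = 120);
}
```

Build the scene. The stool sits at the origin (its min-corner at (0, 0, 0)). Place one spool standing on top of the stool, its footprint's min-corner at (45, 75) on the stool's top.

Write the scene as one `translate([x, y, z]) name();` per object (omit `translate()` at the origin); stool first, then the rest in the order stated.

stool();
translate([45, 75, 414]) spool();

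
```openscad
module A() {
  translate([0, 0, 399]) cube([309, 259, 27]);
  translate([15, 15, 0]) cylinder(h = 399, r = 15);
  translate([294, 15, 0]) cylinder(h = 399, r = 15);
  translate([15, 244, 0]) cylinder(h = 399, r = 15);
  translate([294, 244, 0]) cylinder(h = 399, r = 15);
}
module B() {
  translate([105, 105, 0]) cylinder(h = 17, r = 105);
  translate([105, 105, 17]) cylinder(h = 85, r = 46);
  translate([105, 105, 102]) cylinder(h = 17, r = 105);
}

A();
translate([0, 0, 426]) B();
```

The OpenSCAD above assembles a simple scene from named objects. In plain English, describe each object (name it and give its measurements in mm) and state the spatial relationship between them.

A is a four-legged stool. The seat is a 309×259×27 mm slab whose top surface is at z = 426 mm; four round legs, each 30 mm in diameter, run from the floor (z = 0) to the underside of the seat, each leg's axis is inset half a diameter from the nearest pair of seat edges (so the leg's bounding box is flush with the corner).

B is a spool: two coaxial disc flanges of radius 105 mm and thickness 17 mm, joined by a core cylinder of radius 46 mm and height 85 mm. The lower flange rests on z = 0 and the three cylinders share a vertical axis.

The spool is on top of the stool.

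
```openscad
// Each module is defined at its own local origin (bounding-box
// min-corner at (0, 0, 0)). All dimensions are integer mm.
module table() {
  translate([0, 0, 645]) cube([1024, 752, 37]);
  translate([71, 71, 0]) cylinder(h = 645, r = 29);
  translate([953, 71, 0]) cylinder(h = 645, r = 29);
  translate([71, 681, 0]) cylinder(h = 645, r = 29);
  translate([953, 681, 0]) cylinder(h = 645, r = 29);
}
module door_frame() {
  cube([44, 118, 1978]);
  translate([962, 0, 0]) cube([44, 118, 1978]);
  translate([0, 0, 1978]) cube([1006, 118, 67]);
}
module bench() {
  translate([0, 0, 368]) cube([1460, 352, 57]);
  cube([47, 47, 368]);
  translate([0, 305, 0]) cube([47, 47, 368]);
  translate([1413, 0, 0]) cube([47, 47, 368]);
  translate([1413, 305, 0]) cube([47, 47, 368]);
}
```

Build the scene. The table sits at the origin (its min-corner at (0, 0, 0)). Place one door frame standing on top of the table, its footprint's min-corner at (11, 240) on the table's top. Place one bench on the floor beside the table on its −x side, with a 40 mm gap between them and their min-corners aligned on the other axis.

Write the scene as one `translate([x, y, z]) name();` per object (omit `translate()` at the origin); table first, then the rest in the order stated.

table();
translate([11, 240, 682]) door_frame();
translate([-1500, 0, 0]) bench();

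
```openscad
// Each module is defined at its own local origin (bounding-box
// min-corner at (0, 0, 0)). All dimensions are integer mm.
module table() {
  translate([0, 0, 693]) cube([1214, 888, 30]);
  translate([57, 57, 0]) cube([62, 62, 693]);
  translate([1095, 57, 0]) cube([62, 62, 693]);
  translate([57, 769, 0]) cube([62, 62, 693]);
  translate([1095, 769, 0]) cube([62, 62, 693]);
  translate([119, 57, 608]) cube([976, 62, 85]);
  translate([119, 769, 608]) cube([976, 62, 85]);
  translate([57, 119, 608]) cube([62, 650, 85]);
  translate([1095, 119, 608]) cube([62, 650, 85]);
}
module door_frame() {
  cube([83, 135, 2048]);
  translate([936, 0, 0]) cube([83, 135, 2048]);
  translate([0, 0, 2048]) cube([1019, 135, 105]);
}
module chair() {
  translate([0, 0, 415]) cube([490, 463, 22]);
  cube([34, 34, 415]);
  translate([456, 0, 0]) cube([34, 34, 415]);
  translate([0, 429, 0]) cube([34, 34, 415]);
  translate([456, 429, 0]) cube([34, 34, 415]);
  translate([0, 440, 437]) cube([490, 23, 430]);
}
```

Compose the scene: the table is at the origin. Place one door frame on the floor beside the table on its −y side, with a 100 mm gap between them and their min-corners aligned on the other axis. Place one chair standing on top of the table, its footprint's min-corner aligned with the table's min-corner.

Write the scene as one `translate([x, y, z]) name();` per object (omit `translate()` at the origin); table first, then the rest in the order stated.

table();
translate([0, -235, 0]) door_frame();
translate([0, 0, 723]) chair();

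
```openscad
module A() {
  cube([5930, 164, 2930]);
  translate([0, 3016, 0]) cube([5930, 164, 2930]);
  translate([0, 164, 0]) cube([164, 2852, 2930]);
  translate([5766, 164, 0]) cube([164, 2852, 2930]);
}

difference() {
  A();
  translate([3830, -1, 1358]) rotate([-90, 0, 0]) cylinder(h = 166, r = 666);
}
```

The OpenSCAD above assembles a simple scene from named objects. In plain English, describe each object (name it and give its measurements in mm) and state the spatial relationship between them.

A is the wall frame of a small rectangular building: four walls, each 2930 mm tall and 164 mm thick, enclosing a footprint 5930 mm (x) by 3180 mm (y) outside-to-outside, with no floor or roof. The front and back walls (the −y and +y sides) span the full width; the two side walls fit between them.

The house frame has a circular hole of radius 666 mm through its front wall, centred at (x = 3830, z = 1358).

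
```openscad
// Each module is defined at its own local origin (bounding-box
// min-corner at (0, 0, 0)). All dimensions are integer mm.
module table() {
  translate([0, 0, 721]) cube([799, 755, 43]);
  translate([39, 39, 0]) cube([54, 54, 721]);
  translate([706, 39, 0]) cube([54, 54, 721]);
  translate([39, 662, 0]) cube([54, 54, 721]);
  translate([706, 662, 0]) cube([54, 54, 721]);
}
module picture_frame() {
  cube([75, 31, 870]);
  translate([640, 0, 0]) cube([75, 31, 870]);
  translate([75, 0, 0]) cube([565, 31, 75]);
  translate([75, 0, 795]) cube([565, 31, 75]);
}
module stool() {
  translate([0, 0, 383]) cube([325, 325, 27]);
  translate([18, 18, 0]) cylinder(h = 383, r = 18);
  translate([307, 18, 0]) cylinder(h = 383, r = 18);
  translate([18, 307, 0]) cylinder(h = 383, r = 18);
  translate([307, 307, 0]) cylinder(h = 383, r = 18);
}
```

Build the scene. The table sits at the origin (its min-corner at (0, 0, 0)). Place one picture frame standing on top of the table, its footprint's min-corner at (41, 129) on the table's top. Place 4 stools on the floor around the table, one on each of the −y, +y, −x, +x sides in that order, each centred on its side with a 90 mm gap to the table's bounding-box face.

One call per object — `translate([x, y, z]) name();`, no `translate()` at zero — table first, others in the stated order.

table();
translate([41, 129, 764]) picture_frame();
translate([237, -415, 0]) stool();
translate([237, 845, 0]) stool();
translate([-415, 215, 0]) stool();
translate([889, 215, 0]) stool();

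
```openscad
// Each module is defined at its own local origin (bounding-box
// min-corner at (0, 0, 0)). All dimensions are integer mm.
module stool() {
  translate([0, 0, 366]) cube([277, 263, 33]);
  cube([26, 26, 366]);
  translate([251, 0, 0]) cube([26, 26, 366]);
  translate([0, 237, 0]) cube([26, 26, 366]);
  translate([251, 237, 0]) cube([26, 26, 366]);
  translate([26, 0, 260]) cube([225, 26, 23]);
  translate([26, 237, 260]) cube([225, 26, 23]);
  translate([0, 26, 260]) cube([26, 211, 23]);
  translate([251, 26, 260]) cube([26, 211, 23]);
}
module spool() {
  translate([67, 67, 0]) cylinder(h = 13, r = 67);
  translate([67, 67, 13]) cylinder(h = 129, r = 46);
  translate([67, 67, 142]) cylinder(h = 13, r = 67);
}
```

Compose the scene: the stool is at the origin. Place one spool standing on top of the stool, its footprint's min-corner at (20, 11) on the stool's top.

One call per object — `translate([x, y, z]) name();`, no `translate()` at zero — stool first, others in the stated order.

stool();
translate([20, 11, 399]) spool();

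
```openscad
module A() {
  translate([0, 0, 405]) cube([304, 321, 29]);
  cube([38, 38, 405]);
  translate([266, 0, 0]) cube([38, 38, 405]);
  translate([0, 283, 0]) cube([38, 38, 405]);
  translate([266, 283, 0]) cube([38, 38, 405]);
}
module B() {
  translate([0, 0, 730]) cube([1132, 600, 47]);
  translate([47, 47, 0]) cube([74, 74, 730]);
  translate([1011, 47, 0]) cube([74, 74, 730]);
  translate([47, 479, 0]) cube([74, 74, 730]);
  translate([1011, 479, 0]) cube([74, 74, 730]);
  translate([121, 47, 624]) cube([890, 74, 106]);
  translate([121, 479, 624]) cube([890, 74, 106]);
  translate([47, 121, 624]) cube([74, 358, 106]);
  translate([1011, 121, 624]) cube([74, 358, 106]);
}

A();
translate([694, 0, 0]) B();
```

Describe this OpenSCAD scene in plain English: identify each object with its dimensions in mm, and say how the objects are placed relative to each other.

A is a four-legged stool. The seat is a 304×321×29 mm slab whose top surface is at z = 434 mm; four square legs, each 38×38 mm in cross-section, run from the floor (z = 0) to the underside of the seat, each flush with a corner of the seat.

B is a rectangular dining table. The top is 1132×600×47 mm with its upper surface at z = 777 mm. It stands on four 74×74 mm square legs, each inset 47 mm from the nearest pair of top edges, running from the floor to the underside of the top. Four apron rails, 74 mm thick and 106 mm tall, run between adjacent legs with their top edges flush with the underside of the top and their outer faces flush with the legs' outer faces.

The table is on the floor beside the stool on its +x side.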